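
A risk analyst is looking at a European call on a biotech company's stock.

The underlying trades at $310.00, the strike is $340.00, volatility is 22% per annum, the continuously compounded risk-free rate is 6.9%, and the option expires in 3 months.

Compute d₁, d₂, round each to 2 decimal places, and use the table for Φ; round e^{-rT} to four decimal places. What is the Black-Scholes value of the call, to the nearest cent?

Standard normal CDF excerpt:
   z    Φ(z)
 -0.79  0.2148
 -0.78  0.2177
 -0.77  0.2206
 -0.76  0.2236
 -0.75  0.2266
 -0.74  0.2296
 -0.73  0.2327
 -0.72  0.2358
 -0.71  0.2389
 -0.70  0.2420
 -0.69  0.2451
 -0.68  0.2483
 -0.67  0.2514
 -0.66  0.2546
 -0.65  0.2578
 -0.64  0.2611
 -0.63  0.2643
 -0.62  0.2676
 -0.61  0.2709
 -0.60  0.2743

T = 0.25;  σ√T = 0.1100
ln(S/K) + (r + σ²/2)T = ln(310/340) + (0.069 + 0.22²/2)·0.25 = -0.0924 + 0.0233 = -0.0691
d₁ = -0.0691 / 0.1100 = -0.6279 ≈ -0.63
d₂ = d₁ − σ√T = -0.6279 − 0.1100 = -0.7379 ≈ -0.74
exp(−rT) = exp(−0.069·0.25) = 0.9829
N(d₁) = N(-0.63) = 0.2643;  N(d₂) = N(-0.74) = 0.2296
C = 310·0.2643 − 340·0.9829·0.2296 = 81.9330 − 76.7291 = 5.2039

$5.20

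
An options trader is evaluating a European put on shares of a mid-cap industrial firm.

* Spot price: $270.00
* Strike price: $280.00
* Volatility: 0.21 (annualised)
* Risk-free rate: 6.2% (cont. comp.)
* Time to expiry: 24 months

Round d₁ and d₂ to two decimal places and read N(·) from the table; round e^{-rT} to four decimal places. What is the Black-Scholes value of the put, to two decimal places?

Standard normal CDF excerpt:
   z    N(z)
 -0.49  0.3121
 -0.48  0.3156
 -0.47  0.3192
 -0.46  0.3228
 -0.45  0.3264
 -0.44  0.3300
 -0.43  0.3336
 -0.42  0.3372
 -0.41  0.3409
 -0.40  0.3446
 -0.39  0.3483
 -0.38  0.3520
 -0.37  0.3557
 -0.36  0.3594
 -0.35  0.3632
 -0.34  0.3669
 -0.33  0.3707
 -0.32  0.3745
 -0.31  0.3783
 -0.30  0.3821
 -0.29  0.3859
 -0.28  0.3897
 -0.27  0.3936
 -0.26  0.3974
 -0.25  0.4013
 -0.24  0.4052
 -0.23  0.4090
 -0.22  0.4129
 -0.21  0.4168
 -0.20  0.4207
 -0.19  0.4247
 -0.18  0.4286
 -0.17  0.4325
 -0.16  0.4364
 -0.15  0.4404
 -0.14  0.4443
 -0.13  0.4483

$19.83

T = 2;  σ√T = 0.2970
d₁ = [ln(270/280) + (0.062 + ½·0.21²)·2] / (σ√T) = (-0.0364 + 0.1681) / 0.2970 = 0.4436 ≈ 0.44
d₂ = 0.4436 − 0.2970 = 0.1466 ≈ 0.15
e^(−rT) = e^(−0.062·2) = 0.8834
P = 280·0.8834·N(-0.15) − 270·N(-0.44) = 280·0.8834·0.4404 − 270·0.3300 = 108.9338 − 89.1000 = 19.8338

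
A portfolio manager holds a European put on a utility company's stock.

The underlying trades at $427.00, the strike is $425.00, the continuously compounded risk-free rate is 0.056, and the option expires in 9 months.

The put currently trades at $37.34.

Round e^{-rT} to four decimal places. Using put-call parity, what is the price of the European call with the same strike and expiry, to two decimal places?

exp(−rT) = exp(−0.056·0.75) = 0.9589
Put-call parity: C − P = S − K·e^(−rT) = 427 − 425·0.9589 = 427 − 407.5325 = 19.4675
C = P + (C − P) = 37.34 + (19.4675) = 56.8075

$56.81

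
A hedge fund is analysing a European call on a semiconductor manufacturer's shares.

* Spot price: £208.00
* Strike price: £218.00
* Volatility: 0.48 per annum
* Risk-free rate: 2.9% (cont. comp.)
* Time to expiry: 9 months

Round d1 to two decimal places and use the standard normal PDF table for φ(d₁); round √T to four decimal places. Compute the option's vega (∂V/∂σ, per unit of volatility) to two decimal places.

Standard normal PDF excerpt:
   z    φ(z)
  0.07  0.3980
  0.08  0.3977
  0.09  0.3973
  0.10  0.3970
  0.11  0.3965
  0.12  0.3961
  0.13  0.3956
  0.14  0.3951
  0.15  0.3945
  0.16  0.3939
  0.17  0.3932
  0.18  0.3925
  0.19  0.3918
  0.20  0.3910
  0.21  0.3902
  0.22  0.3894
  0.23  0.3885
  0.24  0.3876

σ√T = 0.48·√0.75 = 0.4157
d₁ = [ln(208/218) + (0.029 + 0.48²/2)·0.75] / 0.4157 = [-0.0470 + 0.1081] / 0.4157 = 0.1472 which rounds to 0.15
√T = √0.75 = 0.8660
φ(d₁) = φ(0.15) = 0.3945
vega = S·φ(d₁)·√T = 208·0.3945·0.8660 = 71.0605

71.06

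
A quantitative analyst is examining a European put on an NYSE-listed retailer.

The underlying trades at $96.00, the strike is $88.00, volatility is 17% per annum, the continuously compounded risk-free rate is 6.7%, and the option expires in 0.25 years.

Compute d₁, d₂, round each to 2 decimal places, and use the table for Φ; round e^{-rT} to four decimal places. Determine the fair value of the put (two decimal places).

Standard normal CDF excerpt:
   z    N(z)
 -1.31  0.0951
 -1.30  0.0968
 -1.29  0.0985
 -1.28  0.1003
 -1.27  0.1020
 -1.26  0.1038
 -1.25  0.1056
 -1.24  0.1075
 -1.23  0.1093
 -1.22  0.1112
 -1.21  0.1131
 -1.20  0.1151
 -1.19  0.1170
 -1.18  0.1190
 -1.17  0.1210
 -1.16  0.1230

$0.33

σ√T = 0.17 × 0.5000 = 0.0850
ln(S/K) + (r + σ²/2)T = ln(96/88) + (0.067 + 0.17²/2)·0.25 = 0.0870 + 0.0204 = 0.1074
d₁ = 0.1074 / 0.0850 = 1.2632 ≈ 1.26
d₂ = d₁ − σ√T = 1.2632 − 0.0850 = 1.1782 ≈ 1.18
exp(−rT) = exp(−0.067·0.25) = 0.9834
P = 88·0.9834·N(-1.18) − 96·N(-1.26) = 88·0.9834·0.1190 − 96·0.1038 = 10.2982 − 9.9648 = 0.3334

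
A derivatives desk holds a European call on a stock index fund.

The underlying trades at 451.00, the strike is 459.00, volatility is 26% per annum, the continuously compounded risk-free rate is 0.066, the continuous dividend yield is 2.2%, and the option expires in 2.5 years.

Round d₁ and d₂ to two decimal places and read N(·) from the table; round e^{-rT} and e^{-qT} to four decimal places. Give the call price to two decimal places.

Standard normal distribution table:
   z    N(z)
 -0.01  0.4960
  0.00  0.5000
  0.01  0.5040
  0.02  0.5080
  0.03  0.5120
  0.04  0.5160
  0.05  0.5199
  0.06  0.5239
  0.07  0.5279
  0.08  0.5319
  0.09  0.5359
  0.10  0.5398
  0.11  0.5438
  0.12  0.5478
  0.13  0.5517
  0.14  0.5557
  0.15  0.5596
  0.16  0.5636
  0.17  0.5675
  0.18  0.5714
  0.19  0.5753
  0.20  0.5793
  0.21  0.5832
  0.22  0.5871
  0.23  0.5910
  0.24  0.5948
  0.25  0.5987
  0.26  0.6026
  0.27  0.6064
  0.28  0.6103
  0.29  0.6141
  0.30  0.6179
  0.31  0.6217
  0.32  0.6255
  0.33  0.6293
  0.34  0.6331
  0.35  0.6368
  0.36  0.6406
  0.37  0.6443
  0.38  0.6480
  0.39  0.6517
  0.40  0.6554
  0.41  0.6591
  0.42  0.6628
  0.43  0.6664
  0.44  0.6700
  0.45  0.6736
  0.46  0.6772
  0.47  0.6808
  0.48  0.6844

86.76

σ√T = 0.26 × 1.5811 = 0.4111
ln(S/K) + (r − q + σ²/2)T = ln(451/459) + (0.066 − 0.022 + 0.26²/2)·2.5 = -0.0176 + 0.1945 = 0.1769
d₁ = 0.1769 / 0.4111 = 0.4304 ⇒ 0.43
d₂ = d₁ − σ√T = 0.4304 − 0.4111 = 0.0193 ⇒ 0.02
e^(−qT) = e^(−0.022·2.5) = 0.9465;  e^(−rT) = e^(−0.066·2.5) = 0.8479
N(d₁) = N(0.43) = 0.6664;  N(d₂) = N(0.02) = 0.5080
C = 451·0.9465·0.6664 − 459·0.8479·0.5080 = 284.4672 − 197.7065 = 86.7606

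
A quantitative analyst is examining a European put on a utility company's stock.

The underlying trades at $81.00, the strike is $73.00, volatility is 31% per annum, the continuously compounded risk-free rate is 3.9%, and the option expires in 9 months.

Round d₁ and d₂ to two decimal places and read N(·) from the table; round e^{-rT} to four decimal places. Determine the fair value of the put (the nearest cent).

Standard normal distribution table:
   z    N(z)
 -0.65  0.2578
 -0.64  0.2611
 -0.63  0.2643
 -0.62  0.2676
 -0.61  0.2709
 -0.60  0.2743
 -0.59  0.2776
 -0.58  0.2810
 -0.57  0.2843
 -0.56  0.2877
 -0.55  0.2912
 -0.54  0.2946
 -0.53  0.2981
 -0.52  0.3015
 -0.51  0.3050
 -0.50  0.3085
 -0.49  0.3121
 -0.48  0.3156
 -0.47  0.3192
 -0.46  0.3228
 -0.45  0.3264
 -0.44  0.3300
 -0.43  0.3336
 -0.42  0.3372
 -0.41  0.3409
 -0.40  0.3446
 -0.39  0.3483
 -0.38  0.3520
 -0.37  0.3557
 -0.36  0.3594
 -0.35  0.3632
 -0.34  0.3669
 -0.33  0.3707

σ√T = 0.31·√0.75 = 0.2685
d₁ = [ln(81/73) + (0.039 + ½·0.31²)·0.75] / (σ√T) = (0.1040 + 0.0653) / 0.2685 = 0.6305 → 0.63
d₂ = 0.6305 − 0.2685 = 0.3621 → 0.36
exp(−rT) = exp(−0.039·0.75) = 0.9712
N(−d₂) = N(-0.36) = 0.3594;  N(−d₁) = N(-0.63) = 0.2643
P = 73·0.9712·0.3594 − 81·0.2643 = 25.4806 − 21.4083 = 4.0723

$4.07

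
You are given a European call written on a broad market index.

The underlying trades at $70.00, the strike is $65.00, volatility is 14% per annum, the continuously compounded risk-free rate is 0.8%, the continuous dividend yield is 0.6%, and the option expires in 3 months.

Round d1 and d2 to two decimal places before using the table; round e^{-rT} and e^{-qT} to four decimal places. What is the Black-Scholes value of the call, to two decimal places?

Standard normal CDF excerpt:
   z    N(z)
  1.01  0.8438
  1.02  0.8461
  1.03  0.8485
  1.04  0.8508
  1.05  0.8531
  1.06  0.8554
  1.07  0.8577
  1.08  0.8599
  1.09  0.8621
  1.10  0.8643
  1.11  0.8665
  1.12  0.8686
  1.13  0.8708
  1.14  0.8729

$5.37

σ√T = 0.14 × 0.5000 = 0.0700
ln(S/K) + (r − q + σ²/2)T = ln(70/65) + (0.008 − 0.006 + 0.14²/2)·0.25 = 0.0741 + 0.0030 = 0.0771
d₁ = 0.0771 / 0.0700 = 1.1008 ≈ 1.10
d₂ = d₁ − σ√T = 1.1008 − 0.0700 = 1.0308 ≈ 1.03
e^(−qT) = e^(−0.006·0.25) = 0.9985;  e^(−rT) = e^(−0.008·0.25) = 0.9980
C = 70·0.9985·N(1.10) − 65·0.9980·N(1.03) = 70·0.9985·0.8643 − 65·0.9980·0.8485 = 60.4102 − 55.0422 = 5.3681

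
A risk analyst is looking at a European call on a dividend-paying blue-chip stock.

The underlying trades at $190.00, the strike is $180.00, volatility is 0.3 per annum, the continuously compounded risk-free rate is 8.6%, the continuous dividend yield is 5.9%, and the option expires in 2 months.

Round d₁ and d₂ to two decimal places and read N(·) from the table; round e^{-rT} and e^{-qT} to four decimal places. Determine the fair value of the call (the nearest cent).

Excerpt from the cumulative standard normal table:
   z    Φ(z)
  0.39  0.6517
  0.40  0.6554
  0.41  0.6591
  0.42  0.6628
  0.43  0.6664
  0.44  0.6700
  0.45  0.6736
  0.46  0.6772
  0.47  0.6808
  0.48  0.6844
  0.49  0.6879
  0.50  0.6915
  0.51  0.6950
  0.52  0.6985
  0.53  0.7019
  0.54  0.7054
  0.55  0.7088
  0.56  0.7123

$15.10

σ√T = 0.3·√0.1667 = 0.1225
d₁ = [ln(190/180) + (0.086 − 0.059 + ½·0.3²)·0.1667] / (σ√T) = (0.0541 + 0.0120) / 0.1225 = 0.5394 ⇒ 0.54
d₂ = 0.5394 − 0.1225 = 0.4170 ⇒ 0.42
exp(−qT) = exp(−0.059·0.1667) = 0.9902;  exp(−rT) = exp(−0.086·0.1667) = 0.9858
N(d₁) = N(0.54) = 0.7054;  N(d₂) = N(0.42) = 0.6628
C = 190·0.9902·0.7054 − 180·0.9858·0.6628 = 132.7125 − 117.6099 = 15.1027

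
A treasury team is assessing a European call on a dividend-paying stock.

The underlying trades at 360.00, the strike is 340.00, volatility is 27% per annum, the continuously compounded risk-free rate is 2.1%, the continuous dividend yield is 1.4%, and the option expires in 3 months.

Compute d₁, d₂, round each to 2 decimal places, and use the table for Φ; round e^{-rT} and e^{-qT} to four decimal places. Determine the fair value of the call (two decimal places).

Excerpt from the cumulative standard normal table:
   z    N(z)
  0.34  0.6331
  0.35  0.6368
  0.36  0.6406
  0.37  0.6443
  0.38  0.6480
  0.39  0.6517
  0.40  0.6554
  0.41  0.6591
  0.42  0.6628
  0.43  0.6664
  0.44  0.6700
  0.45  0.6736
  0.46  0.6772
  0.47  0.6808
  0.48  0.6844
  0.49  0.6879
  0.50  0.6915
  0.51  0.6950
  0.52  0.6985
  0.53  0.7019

T = 0.25;  σ√T = 0.1350
d₁ = [ln(360/340) + (0.021 − 0.014 + ½·0.27²)·0.25] / (σ√T) = (0.0572 + 0.0109) / 0.1350 = 0.5039 → 0.50
d₂ = 0.5039 − 0.1350 = 0.3689 → 0.37
e^(−qT) = e^(−0.014·0.25) = 0.9965;  e^(−rT) = e^(−0.021·0.25) = 0.9948
N(d₁) = N(0.50) = 0.6915;  N(d₂) = N(0.37) = 0.6443
C = 360·0.9965·0.6915 − 340·0.9948·0.6443 = 248.0687 − 217.9229 = 30.1458

30.15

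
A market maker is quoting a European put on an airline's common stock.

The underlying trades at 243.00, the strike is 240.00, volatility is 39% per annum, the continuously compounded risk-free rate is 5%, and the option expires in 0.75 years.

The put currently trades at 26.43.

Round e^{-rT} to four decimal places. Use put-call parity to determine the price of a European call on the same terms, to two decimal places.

38.26

exp(−rT) = exp(−0.05·0.75) = 0.9632
Put-call parity: C − P = S − K·e^(−rT) = 243 − 240·0.9632 = 243 − 231.1680 = 11.8320
C = P + (C − P) = 26.43 + (11.8320) = 38.2620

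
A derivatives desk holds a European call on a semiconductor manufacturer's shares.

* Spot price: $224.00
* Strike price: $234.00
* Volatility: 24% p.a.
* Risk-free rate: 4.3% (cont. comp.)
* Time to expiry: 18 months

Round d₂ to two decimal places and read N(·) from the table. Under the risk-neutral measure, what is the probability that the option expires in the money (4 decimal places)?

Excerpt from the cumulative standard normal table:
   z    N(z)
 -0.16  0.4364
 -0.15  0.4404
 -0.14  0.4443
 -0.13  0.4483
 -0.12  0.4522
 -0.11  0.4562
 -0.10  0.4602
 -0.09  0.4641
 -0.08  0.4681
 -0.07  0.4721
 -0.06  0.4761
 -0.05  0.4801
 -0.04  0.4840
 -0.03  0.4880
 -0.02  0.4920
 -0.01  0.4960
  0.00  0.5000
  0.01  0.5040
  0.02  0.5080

0.4681

σ√T = 0.24·√1.5 = 0.2939
ln(S/K) + (r + σ²/2)T = ln(224/234) + (0.043 + 0.24²/2)·1.5 = -0.0437 + 0.1077 = 0.0640
d₁ = 0.0640 / 0.2939 = 0.2178 ⇒ 0.22
d₂ = d₁ − σ√T = 0.2178 − 0.2939 = -0.0761 ⇒ -0.08
Risk-neutral Pr[S_T > K] = N(d₂) = N(-0.08) = 0.4681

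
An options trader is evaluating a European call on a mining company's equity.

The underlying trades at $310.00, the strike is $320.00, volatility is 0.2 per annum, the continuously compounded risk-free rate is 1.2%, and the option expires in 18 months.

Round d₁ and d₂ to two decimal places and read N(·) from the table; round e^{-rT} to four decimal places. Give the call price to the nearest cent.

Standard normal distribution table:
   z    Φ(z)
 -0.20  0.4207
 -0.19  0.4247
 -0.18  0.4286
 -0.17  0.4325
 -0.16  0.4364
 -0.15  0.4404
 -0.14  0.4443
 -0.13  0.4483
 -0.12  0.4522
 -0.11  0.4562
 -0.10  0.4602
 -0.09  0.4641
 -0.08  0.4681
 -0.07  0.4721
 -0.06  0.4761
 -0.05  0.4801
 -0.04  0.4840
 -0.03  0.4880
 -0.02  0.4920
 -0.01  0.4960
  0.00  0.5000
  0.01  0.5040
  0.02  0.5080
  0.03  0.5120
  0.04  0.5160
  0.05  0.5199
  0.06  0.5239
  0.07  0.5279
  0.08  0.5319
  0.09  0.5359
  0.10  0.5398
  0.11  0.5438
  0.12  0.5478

$28.94

σ√T = 0.2·√1.5 = 0.2449
d₁ = [ln(310/320) + (0.012 + 0.2²/2)·1.5] / 0.2449 = [-0.0317 + 0.0480] / 0.2449 = 0.0663 which rounds to 0.07
d₂ = d₁ − σ√T = 0.0663 − 0.2449 = -0.1786 which rounds to -0.18
exp(−rT) = exp(−0.012·1.5) = 0.9822
N(d₁) = N(0.07) = 0.5279;  N(d₂) = N(-0.18) = 0.4286
C = 310·0.5279 − 320·0.9822·0.4286 = 163.6490 − 134.7107 = 28.9383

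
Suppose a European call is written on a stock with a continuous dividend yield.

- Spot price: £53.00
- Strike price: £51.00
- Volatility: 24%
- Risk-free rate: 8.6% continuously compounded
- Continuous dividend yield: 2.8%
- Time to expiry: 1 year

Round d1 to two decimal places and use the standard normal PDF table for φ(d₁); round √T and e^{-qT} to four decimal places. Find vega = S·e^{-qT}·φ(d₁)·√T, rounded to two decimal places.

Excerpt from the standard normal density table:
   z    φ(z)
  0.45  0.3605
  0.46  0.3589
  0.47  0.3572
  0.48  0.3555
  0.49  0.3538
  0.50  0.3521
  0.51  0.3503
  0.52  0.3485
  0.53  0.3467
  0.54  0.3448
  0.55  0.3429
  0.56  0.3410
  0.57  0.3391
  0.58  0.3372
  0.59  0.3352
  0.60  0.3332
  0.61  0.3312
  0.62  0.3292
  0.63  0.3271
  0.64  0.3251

17.96

T = 1;  σ√T = 0.2400
d₁ = [ln(53/51) + (0.086 − 0.028 + 0.24²/2)·1] / 0.2400 = [0.0385 + 0.0868] / 0.2400 = 0.5219 which rounds to 0.52
√T = √1 = 1.0000
φ(d₁) = φ(0.52) = 0.3485
exp(−qT) = exp(−0.028·1) = 0.9724
vega = S·exp(−qT)·φ(d₁)·√T = 53·0.9724·0.3485·1.0000 = 17.9607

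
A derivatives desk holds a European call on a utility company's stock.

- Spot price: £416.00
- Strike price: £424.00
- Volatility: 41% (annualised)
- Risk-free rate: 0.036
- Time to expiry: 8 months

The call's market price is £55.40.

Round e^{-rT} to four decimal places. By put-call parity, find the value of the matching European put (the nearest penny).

£53.35

exp(−rT) = exp(−0.036·0.6667) = 0.9763
Put-call parity: C − P = S − K·e^(−rT) = 416 − 424·0.9763 = 416 − 413.9512 = 2.0488
P = C − (C − P) = 55.40 − (2.0488) = 53.3512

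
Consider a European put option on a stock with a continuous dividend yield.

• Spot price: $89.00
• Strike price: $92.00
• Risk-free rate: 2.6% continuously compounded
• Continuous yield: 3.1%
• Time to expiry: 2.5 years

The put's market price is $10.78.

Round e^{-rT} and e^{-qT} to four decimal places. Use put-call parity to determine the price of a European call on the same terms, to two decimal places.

$6.93

e^(−qT) = e^(−0.031·2.5) = 0.9254;  e^(−rT) = e^(−0.026·2.5) = 0.9371
Put-call parity: C − P = S·e^(−qT) − K·e^(−rT) = 89·0.9254 − 92·0.9371 = 82.3606 − 86.2132 = -3.8526
C = P + (C − P) = 10.78 + (-3.8526) = 6.9274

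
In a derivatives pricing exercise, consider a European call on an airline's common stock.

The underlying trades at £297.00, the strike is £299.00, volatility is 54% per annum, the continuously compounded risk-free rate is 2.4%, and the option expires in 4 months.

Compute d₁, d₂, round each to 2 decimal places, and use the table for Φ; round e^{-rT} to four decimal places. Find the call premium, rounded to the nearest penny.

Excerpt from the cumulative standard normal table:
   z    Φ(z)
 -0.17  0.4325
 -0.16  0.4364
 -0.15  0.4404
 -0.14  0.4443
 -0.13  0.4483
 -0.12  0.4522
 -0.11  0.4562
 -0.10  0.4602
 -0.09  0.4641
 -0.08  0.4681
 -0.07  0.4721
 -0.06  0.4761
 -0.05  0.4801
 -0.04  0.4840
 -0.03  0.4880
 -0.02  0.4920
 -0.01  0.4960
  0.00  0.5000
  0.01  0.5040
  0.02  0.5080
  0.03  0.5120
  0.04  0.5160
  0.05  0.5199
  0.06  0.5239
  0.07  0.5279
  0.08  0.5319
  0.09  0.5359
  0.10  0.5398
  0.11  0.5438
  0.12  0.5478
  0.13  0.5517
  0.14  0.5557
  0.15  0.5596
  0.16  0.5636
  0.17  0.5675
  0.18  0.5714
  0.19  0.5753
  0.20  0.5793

£36.76

T = 0.3333;  σ√T = 0.3118
d₁ = [ln(297/299) + (0.024 + 0.54²/2)·0.3333] / 0.3118 = [-0.0067 + 0.0566] / 0.3118 = 0.1600 ⇒ 0.16
d₂ = d₁ − σ√T = 0.1600 − 0.3118 = -0.1518 ⇒ -0.15
exp(−rT) = exp(−0.024·0.3333) = 0.9920
C = 297·N(0.16) − 299·0.9920·N(-0.15) = 297·0.5636 − 299·0.9920·0.4404 = 167.3892 − 130.6262 = 36.7630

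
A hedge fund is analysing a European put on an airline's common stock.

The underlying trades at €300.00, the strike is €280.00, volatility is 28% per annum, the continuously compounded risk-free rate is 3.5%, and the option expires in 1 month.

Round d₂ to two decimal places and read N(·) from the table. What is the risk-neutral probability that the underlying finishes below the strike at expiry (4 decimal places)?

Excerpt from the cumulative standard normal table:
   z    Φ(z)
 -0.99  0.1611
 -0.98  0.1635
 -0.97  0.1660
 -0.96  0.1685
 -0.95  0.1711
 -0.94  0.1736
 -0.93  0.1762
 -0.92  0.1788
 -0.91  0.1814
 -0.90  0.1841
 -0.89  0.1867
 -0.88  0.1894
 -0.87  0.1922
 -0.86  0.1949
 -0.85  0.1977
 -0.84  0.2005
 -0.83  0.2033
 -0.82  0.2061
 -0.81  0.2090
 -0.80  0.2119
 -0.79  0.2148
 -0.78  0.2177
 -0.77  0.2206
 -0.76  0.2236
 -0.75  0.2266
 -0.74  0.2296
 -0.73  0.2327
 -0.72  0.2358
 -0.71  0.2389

0.1977

T = 0.08333;  σ√T = 0.0808
d₁ = [ln(300/280) + (0.035 + ½·0.28²)·0.08333] / (σ√T) = (0.0690 + 0.0062) / 0.0808 = 0.9301 ≈ 0.93
d₂ = 0.9301 − 0.0808 = 0.8492 ≈ 0.85
Pr(exercise) under Q = N(−d₂) = N(-0.85) = 0.1977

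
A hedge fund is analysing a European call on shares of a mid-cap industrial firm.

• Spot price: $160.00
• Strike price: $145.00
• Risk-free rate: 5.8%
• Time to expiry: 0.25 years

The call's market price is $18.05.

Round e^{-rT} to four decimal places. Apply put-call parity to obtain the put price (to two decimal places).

e^(−rT) = e^(−0.058·0.25) = 0.9856
Put-call parity: C − P = S − K·e^(−rT) = 160 − 145·0.9856 = 160 − 142.9120 = 17.0880
P = C − (C − P) = 18.05 − (17.0880) = 0.9620

$0.96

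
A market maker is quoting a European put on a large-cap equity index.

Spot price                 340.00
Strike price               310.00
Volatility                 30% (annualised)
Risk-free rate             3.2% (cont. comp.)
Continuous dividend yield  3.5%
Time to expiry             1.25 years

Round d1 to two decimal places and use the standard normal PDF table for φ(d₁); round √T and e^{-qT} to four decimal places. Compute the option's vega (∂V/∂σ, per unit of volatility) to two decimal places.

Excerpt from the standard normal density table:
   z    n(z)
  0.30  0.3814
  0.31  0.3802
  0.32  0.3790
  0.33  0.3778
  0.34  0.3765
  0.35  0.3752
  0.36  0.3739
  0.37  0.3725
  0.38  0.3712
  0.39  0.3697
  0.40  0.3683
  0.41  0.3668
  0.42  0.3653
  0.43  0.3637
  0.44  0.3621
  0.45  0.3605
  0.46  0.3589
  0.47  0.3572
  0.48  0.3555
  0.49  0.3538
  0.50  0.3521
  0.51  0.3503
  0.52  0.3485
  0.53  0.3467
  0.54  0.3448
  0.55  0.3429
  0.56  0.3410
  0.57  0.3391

T = 1.25;  σ√T = 0.3354
ln(S/K) + (r − q + σ²/2)T = ln(340/310) + (0.032 − 0.035 + 0.3²/2)·1.25 = 0.0924 + 0.0525 = 0.1449
d₁ = 0.1449 / 0.3354 = 0.4319 which rounds to 0.43
√T = √1.25 = 1.1180
φ(d₁) = φ(0.43) = 0.3637
e^(−qT) = e^(−0.035·1.25) = 0.9572
vega = S·e^(−qT)·φ(d₁)·√T = 340·0.9572·0.3637·1.1180 = 132.3326
(Vega is the same for a European call and put with the same parameters.)

132.33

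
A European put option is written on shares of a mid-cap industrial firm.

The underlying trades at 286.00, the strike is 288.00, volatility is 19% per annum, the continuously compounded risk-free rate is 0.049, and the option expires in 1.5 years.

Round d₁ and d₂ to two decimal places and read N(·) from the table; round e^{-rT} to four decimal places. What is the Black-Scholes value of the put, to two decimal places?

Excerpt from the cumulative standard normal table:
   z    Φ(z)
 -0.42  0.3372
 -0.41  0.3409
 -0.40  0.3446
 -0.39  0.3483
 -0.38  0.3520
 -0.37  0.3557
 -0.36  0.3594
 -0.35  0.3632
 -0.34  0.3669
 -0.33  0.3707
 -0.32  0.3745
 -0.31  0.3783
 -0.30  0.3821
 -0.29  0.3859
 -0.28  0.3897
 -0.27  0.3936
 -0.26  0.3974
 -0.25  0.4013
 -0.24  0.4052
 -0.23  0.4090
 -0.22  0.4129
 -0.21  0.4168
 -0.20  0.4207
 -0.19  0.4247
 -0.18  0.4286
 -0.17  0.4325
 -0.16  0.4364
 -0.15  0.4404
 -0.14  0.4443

σ√T = 0.19·√1.5 = 0.2327
ln(S/K) + (r + σ²/2)T = ln(286/288) + (0.049 + 0.19²/2)·1.5 = -0.0070 + 0.1006 = 0.0936
d₁ = 0.0936 / 0.2327 = 0.4023 ≈ 0.40
d₂ = d₁ − σ√T = 0.4023 − 0.2327 = 0.1696 ≈ 0.17
e^(−rT) = e^(−0.049·1.5) = 0.9291
N(−d₂) = N(-0.17) = 0.4325;  N(−d₁) = N(-0.40) = 0.3446
P = 288·0.9291·0.4325 − 286·0.3446 = 115.7287 − 98.5556 = 17.1731

17.17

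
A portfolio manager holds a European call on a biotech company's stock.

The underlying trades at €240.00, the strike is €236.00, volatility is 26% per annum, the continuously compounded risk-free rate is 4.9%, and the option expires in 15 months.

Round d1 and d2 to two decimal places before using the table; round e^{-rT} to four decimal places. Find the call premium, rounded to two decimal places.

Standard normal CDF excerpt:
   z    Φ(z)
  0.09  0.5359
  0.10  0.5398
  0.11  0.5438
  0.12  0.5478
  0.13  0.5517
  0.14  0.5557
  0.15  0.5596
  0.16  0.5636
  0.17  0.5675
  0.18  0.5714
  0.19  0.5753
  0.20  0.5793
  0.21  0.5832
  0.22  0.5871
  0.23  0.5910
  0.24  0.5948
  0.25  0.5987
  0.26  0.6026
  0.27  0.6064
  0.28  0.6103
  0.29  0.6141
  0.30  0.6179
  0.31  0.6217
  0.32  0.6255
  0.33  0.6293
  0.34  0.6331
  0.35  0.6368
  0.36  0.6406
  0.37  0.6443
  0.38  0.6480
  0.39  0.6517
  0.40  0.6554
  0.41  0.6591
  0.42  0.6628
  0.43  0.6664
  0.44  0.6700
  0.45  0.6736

€36.58

σ√T = 0.26·√1.25 = 0.2907
ln(S/K) + (r + σ²/2)T = ln(240/236) + (0.049 + 0.26²/2)·1.25 = 0.0168 + 0.1035 = 0.1203
d₁ = 0.1203 / 0.2907 = 0.4139 ⇒ 0.41
d₂ = d₁ − σ√T = 0.4139 − 0.2907 = 0.1232 ⇒ 0.12
e^(−rT) = e^(−0.049·1.25) = 0.9406
N(d₁) = N(0.41) = 0.6591;  N(d₂) = N(0.12) = 0.5478
C = 240·0.6591 − 236·0.9406·0.5478 = 158.1840 − 121.6015 = 36.5825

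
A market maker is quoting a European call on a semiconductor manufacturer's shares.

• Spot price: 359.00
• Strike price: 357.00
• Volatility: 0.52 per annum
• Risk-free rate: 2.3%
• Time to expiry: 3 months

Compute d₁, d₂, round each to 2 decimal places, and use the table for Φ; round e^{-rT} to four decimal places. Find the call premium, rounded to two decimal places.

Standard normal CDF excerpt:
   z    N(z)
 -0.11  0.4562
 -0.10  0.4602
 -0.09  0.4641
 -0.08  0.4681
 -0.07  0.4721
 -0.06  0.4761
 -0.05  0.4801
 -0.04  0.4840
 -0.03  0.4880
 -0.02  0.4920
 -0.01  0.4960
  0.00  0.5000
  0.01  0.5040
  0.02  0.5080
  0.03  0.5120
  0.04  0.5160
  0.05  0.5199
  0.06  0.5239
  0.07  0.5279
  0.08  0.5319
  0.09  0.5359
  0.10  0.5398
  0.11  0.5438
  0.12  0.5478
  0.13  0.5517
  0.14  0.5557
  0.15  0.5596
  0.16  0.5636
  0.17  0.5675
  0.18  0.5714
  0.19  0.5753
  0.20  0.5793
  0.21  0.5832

38.99

σ√T = 0.52 × 0.5000 = 0.2600
ln(S/K) + (r + σ²/2)T = ln(359/357) + (0.023 + 0.52²/2)·0.25 = 0.0056 + 0.0396 = 0.0451
d₁ = 0.0451 / 0.2600 = 0.1736 which rounds to 0.17
d₂ = d₁ − σ√T = 0.1736 − 0.2600 = -0.0864 which rounds to -0.09
e^(−rT) = e^(−0.023·0.25) = 0.9943
C = 359·N(0.17) − 357·0.9943·N(-0.09) = 359·0.5675 − 357·0.9943·0.4641 = 203.7325 − 164.7393 = 38.9932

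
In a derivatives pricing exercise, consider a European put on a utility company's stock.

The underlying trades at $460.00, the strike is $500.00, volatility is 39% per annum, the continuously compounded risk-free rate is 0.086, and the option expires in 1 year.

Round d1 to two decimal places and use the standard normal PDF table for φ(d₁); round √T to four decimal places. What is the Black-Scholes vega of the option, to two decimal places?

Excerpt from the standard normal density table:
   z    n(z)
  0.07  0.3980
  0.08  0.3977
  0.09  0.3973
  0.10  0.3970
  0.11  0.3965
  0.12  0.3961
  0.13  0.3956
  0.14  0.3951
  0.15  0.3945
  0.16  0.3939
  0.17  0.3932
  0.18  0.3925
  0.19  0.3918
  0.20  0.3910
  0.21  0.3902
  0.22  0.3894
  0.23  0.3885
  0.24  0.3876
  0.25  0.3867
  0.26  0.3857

σ√T = 0.39·√1 = 0.3900
d₁ = [ln(460/500) + (0.086 + 0.39²/2)·1] / 0.3900 = [-0.0834 + 0.1620] / 0.3900 = 0.2017 ⇒ 0.20
√T = √1 = 1.0000
φ(d₁) = φ(0.20) = 0.3910
vega = S·φ(d₁)·√T = 460·0.3910·1.0000 = 179.8600

179.86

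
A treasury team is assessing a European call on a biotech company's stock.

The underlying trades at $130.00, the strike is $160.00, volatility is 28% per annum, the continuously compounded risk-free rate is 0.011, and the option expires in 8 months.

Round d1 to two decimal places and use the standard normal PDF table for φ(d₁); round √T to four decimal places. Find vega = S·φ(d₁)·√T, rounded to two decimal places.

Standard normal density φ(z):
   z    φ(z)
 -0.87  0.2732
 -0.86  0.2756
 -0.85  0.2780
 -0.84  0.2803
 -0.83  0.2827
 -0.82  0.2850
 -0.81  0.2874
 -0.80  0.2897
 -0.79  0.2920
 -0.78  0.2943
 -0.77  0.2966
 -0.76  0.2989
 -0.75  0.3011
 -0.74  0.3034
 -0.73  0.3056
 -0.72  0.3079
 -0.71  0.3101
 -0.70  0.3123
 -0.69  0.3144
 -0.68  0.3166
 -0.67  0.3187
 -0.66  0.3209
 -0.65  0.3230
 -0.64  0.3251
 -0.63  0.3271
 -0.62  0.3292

31.73

T = 0.6667;  σ√T = 0.2286
d₁ = [ln(130/160) + (0.011 + ½·0.28²)·0.6667] / (σ√T) = (-0.2076 + 0.0335) / 0.2286 = -0.7618 which rounds to -0.76
√T = √0.6667 = 0.8165
φ(d₁) = φ(-0.76) = 0.2989
vega = S·φ(d₁)·√T = 130·0.2989·0.8165 = 31.7267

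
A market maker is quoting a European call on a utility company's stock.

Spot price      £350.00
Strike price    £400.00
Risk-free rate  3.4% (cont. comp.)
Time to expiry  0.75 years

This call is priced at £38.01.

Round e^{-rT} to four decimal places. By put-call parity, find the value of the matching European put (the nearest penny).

e^(−rT) = e^(−0.034·0.75) = 0.9748
Put-call parity: C − P = S − K·e^(−rT) = 350 − 400·0.9748 = 350 − 389.9200 = -39.9200
P = C − (C − P) = 38.01 − (-39.9200) = 77.9300

£77.93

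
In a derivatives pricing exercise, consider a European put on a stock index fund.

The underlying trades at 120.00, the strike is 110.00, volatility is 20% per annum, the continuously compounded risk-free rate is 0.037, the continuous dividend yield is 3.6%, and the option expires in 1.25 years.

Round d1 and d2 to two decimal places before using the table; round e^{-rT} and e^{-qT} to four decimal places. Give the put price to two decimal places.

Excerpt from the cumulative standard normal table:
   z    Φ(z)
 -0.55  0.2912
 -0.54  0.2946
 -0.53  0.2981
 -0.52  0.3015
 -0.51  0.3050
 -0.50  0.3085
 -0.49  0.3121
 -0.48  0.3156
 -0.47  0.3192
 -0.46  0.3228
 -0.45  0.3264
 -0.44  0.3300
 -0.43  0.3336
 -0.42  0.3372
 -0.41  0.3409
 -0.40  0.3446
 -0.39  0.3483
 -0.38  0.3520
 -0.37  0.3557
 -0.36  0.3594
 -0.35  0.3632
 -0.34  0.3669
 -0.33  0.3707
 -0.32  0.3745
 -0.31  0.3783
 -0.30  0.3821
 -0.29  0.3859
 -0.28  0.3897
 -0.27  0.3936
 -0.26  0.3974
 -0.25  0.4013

σ√T = 0.2 × 1.1180 = 0.2236
d₁ = [ln(120/110) + (0.037 − 0.036 + 0.2²/2)·1.25] / 0.2236 = [0.0870 + 0.0263] / 0.2236 = 0.5065 → 0.51
d₂ = d₁ − σ√T = 0.5065 − 0.2236 = 0.2829 → 0.28
exp(−qT) = exp(−0.036·1.25) = 0.9560;  exp(−rT) = exp(−0.037·1.25) = 0.9548
P = 110·0.9548·N(-0.28) − 120·0.9560·N(-0.51) = 110·0.9548·0.3897 − 120·0.9560·0.3050 = 40.9294 − 34.9896 = 5.9398

5.94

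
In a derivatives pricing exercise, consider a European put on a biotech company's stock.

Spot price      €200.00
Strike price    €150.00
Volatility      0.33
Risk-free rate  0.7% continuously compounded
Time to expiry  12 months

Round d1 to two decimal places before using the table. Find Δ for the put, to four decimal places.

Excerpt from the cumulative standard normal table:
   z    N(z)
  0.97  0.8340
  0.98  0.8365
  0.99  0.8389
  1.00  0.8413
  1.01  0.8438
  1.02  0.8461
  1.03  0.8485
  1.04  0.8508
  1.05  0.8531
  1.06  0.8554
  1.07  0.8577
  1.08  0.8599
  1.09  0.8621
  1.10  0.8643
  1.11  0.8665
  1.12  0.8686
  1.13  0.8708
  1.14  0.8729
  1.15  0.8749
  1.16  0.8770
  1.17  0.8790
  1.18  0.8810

T = 1;  σ√T = 0.3300
d₁ = [ln(200/150) + (0.007 + 0.33²/2)·1] / 0.3300 = [0.2877 + 0.0615] / 0.3300 = 1.0580 ≈ 1.06
N(d₁) = N(1.06) = 0.8554
Δ_put = N(d₁) − 1 = 0.8554 − 1 = -0.1446

-0.1446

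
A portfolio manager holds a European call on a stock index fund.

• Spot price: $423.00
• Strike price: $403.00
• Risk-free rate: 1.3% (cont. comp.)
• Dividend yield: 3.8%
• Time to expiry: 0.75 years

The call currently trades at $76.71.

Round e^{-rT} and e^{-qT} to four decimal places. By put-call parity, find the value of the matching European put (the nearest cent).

e^(−qT) = e^(−0.038·0.75) = 0.9719;  e^(−rT) = e^(−0.013·0.75) = 0.9903
Put-call parity: C − P = S·e^(−qT) − K·e^(−rT) = 423·0.9719 − 403·0.9903 = 411.1137 − 399.0909 = 12.0228
P = C − (C − P) = 76.71 − (12.0228) = 64.6872

$64.69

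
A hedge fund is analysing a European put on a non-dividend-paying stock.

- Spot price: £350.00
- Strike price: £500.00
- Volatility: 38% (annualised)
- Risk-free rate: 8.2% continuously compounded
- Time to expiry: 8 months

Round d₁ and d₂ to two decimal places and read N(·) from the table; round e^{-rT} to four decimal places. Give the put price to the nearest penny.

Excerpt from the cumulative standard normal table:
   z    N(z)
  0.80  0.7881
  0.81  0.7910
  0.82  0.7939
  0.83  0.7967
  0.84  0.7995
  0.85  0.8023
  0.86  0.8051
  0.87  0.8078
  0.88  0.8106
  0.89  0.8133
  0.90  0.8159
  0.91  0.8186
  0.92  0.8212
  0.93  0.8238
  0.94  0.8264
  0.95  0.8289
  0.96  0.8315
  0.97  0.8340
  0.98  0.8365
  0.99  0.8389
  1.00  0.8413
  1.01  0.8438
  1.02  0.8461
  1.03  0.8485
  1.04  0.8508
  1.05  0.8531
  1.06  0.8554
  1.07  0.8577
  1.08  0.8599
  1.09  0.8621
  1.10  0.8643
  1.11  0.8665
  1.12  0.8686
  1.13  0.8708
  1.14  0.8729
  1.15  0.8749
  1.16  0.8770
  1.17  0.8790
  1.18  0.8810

£134.37

σ√T = 0.38·√0.6667 = 0.3103
d₁ = [ln(350/500) + (0.082 + ½·0.38²)·0.6667] / (σ√T) = (-0.3567 + 0.1028) / 0.3103 = -0.8182 ≈ -0.82
d₂ = -0.8182 − 0.3103 = -1.1285 ≈ -1.13
exp(−rT) = exp(−0.082·0.6667) = 0.9468
P = 500·0.9468·N(1.13) − 350·N(0.82) = 500·0.9468·0.8708 − 350·0.7939 = 412.2367 − 277.8650 = 134.3717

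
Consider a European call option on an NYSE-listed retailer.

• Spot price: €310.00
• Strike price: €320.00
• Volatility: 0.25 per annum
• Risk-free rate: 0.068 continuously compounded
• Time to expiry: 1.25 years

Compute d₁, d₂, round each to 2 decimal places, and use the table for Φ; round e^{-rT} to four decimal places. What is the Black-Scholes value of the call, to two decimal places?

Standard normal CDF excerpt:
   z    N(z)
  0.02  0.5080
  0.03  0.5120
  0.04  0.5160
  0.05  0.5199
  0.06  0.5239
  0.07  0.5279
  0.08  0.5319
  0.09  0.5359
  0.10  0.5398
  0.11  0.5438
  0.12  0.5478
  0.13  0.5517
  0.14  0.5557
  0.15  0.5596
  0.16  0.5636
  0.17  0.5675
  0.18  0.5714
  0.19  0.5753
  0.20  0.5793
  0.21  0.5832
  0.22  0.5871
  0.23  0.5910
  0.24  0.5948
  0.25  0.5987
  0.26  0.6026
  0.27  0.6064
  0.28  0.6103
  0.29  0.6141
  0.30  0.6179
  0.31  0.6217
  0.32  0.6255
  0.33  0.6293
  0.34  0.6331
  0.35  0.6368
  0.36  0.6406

€42.27

T = 1.25;  σ√T = 0.2795
d₁ = [ln(310/320) + (0.068 + 0.25²/2)·1.25] / 0.2795 = [-0.0317 + 0.1241] / 0.2795 = 0.3303 → 0.33
d₂ = d₁ − σ√T = 0.3303 − 0.2795 = 0.0508 → 0.05
e^(−rT) = e^(−0.068·1.25) = 0.9185
C = 310·N(0.33) − 320·0.9185·N(0.05) = 310·0.6293 − 320·0.9185·0.5199 = 195.0830 − 152.8090 = 42.2740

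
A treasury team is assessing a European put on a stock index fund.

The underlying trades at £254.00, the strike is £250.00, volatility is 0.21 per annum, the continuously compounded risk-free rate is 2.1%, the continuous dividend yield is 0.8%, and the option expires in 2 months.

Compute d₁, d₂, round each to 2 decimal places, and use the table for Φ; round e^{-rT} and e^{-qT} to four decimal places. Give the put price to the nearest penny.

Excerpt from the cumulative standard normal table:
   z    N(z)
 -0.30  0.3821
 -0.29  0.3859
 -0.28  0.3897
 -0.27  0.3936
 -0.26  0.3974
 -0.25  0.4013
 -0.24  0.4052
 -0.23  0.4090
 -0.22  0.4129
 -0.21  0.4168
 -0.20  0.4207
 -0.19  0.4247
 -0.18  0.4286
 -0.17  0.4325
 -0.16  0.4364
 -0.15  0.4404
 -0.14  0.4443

σ√T = 0.21·√0.1667 = 0.0857
ln(S/K) + (r − q + σ²/2)T = ln(254/250) + (0.021 − 0.008 + 0.21²/2)·0.1667 = 0.0159 + 0.0058 = 0.0217
d₁ = 0.0217 / 0.0857 = 0.2533 ⇒ 0.25
d₂ = d₁ − σ√T = 0.2533 − 0.0857 = 0.1676 ⇒ 0.17
exp(−qT) = exp(−0.008·0.1667) = 0.9987;  exp(−rT) = exp(−0.021·0.1667) = 0.9965
N(−d₂) = N(-0.17) = 0.4325;  N(−d₁) = N(-0.25) = 0.4013
P = 250·0.9965·0.4325 − 254·0.9987·0.4013 = 107.7466 − 101.7977 = 5.9489

£5.95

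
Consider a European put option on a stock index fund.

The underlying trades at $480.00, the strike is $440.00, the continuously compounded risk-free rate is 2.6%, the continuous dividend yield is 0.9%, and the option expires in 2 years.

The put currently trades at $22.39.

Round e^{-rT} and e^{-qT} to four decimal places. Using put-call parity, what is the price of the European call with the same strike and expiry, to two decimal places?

e^(−qT) = e^(−0.009·2) = 0.9822;  e^(−rT) = e^(−0.026·2) = 0.9493
Put-call parity: C − P = S·e^(−qT) − K·e^(−rT) = 480·0.9822 − 440·0.9493 = 471.4560 − 417.6920 = 53.7640
C = P + (C − P) = 22.39 + (53.7640) = 76.1540

$76.15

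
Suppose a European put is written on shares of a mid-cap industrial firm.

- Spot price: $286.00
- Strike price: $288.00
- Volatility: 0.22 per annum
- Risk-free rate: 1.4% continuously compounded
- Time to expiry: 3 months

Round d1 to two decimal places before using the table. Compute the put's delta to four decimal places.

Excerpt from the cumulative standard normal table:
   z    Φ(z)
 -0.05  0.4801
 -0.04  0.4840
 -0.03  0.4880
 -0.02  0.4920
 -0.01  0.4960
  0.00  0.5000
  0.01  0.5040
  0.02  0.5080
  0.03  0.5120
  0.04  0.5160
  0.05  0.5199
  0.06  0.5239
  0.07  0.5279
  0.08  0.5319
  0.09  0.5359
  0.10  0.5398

-0.4920

T = 0.25;  σ√T = 0.1100
d₁ = [ln(286/288) + (0.014 + 0.22²/2)·0.25] / 0.1100 = [-0.0070 + 0.0095] / 0.1100 = 0.0235 ≈ 0.02
N(d₁) = N(0.02) = 0.5080
Δ_put = N(d₁) − 1 = 0.5080 − 1 = -0.4920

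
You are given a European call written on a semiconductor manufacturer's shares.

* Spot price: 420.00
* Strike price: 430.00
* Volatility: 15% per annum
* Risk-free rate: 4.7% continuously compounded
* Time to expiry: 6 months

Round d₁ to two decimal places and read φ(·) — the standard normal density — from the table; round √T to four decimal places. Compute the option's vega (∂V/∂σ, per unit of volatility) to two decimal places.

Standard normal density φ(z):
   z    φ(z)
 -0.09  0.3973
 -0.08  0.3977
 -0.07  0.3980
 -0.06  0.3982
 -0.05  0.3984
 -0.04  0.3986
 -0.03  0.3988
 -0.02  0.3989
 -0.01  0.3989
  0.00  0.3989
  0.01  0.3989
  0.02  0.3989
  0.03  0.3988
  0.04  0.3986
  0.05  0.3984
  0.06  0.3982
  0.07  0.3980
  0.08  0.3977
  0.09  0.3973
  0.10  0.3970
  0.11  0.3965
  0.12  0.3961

σ√T = 0.15·√0.5 = 0.1061
ln(S/K) + (r + σ²/2)T = ln(420/430) + (0.047 + 0.15²/2)·0.5 = -0.0235 + 0.0291 = 0.0056
d₁ = 0.0056 / 0.1061 = 0.0527 ⇒ 0.05
√T = √0.5 = 0.7071
φ(d₁) = φ(0.05) = 0.3984
vega = S·φ(d₁)·√T = 420·0.3984·0.7071 = 118.3176
(The put has the same vega.)

118.32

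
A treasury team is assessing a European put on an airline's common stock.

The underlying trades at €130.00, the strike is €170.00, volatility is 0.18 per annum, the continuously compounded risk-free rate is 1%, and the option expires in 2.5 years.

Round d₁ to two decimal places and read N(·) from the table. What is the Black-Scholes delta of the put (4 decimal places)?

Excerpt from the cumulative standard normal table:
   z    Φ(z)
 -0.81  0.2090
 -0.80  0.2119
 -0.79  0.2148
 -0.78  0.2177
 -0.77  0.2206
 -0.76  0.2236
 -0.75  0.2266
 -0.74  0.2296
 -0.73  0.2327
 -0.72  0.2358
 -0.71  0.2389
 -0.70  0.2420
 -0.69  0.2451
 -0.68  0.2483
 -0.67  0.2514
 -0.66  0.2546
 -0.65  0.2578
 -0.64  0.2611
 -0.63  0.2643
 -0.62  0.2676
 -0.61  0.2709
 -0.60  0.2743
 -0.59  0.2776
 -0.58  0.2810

-0.7611

σ√T = 0.18 × 1.5811 = 0.2846
d₁ = [ln(130/170) + (0.01 + ½·0.18²)·2.5] / (σ√T) = (-0.2683 + 0.0655) / 0.2846 = -0.7124 which rounds to -0.71
N(d₁) = N(-0.71) = 0.2389
Δ_put = N(d₁) − 1 = 0.2389 − 1 = -0.7611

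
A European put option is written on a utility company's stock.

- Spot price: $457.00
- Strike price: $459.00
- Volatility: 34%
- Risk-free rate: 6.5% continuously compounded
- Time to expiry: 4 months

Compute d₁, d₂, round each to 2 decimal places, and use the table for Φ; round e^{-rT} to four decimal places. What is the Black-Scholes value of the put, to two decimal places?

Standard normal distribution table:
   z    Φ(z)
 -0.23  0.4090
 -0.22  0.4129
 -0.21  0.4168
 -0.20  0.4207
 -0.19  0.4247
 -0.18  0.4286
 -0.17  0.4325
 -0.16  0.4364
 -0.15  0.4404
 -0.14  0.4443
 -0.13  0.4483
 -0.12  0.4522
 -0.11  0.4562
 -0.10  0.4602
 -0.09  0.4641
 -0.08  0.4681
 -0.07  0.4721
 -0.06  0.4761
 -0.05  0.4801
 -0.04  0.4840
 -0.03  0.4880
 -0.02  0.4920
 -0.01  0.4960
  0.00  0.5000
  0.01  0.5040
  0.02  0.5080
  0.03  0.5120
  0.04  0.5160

σ√T = 0.34·√0.3333 = 0.1963
d₁ = [ln(457/459) + (0.065 + 0.34²/2)·0.3333] / 0.1963 = [-0.0044 + 0.0409] / 0.1963 = 0.1863 which rounds to 0.19
d₂ = d₁ − σ√T = 0.1863 − 0.1963 = -0.0100 which rounds to -0.01
e^(−rT) = e^(−0.065·0.3333) = 0.9786
P = 459·0.9786·N(0.01) − 457·N(-0.19) = 459·0.9786·0.5040 − 457·0.4247 = 226.3854 − 194.0879 = 32.2975

$32.30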